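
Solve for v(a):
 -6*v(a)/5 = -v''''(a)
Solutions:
 v(a) = C1*exp(-5^(3/4)*6^(1/4)*a/5) + C2*exp(5^(3/4)*6^(1/4)*a/5) + C3*sin(5^(3/4)*6^(1/4)*a/5) + C4*cos(5^(3/4)*6^(1/4)*a/5)


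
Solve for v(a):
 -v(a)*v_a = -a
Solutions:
 v(a) = -sqrt(C1 + a^2)
 v(a) = sqrt(C1 + a^2)


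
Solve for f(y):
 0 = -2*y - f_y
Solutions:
 f(y) = C1 - y^2


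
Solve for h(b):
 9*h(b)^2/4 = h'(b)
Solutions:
 h(b) = -4/(C1 + 9*b)


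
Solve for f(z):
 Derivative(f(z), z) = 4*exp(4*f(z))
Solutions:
 f(z) = log(-(-1/(C1 + 16*z))^(1/4))
 f(z) = log(-1/(C1 + 16*z))/4
 f(z) = log(-I*(-1/(C1 + 16*z))^(1/4))
 f(z) = log(I*(-1/(C1 + 16*z))^(1/4))


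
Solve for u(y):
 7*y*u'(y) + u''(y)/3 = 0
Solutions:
 u(y) = C1 + C2*erf(sqrt(42)*y/2)


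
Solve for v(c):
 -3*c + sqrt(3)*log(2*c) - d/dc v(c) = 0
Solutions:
 v(c) = C1 - 3*c^2/2 + sqrt(3)*c*log(c) - sqrt(3)*c + sqrt(3)*c*log(2)


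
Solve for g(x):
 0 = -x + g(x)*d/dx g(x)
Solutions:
 g(x) = -sqrt(C1 + x^2)
 g(x) = sqrt(C1 + x^2)


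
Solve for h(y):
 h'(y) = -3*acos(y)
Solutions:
 h(y) = C1 - 3*y*acos(y) + 3*sqrt(1 - y^2)


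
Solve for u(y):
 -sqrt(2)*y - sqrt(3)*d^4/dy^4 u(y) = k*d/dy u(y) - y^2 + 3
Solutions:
 u(y) = C1 + C2*exp(3^(5/6)*y*(-k)^(1/3)/3) + C3*exp(y*(-k)^(1/3)*(-3^(5/6) + 3*3^(1/3)*I)/6) + C4*exp(-y*(-k)^(1/3)*(3^(5/6) + 3*3^(1/3)*I)/6) + y^3/(3*k) - sqrt(2)*y^2/(2*k) - 3*y/k


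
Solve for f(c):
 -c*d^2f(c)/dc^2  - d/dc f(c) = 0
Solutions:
 f(c) = C1 + C2*log(c)


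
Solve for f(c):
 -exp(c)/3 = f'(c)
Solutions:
 f(c) = C1 - exp(c)/3


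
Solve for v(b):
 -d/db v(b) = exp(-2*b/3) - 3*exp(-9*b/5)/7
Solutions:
 v(b) = C1 + 3*exp(-2*b/3)/2 - 5*exp(-9*b/5)/21


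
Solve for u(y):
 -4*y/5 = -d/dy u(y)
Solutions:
 u(y) = C1 + 2*y^2/5


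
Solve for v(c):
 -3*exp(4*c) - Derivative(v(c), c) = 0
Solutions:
 v(c) = C1 - 3*exp(4*c)/4


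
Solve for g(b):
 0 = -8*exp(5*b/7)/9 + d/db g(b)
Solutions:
 g(b) = C1 + 56*exp(5*b/7)/45


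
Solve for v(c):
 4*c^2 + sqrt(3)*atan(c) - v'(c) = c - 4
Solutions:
 v(c) = C1 + 4*c^3/3 - c^2/2 + 4*c + sqrt(3)*(c*atan(c) - log(c^2 + 1)/2)


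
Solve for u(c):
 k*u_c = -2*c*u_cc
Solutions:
 u(c) = C1 + c^(1 - re(k)/2)*(C2*sin(log(c)*Abs(im(k))/2) + C3*cos(log(c)*im(k)/2))


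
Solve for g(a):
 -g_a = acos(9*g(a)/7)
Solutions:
 Integral(1/acos(9*_y/7), (_y, g(a))) = C1 - a


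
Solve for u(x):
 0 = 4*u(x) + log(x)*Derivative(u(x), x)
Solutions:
 u(x) = C1*exp(-4*li(x))


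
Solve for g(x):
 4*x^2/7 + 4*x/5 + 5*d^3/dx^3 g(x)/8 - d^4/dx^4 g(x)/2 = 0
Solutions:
 g(x) = C1 + C2*x + C3*x^2 + C4*exp(5*x/4) - 8*x^5/525 - 4*x^4/35 - 64*x^3/175


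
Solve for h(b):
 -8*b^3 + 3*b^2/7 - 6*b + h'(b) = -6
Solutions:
 h(b) = C1 + 2*b^4 - b^3/7 + 3*b^2 - 6*b


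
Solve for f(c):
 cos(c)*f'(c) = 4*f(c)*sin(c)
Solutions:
 f(c) = C1/cos(c)^4


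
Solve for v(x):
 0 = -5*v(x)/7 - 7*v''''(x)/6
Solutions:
 v(x) = (C1*sin(15^(1/4)*2^(3/4)*sqrt(7)*x/14) + C2*cos(15^(1/4)*2^(3/4)*sqrt(7)*x/14))*exp(-15^(1/4)*2^(3/4)*sqrt(7)*x/14) + (C3*sin(15^(1/4)*2^(3/4)*sqrt(7)*x/14) + C4*cos(15^(1/4)*2^(3/4)*sqrt(7)*x/14))*exp(15^(1/4)*2^(3/4)*sqrt(7)*x/14)


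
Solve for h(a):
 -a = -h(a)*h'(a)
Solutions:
 h(a) = -sqrt(C1 + a^2)
 h(a) = sqrt(C1 + a^2)


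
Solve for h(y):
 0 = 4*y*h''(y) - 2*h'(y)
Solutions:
 h(y) = C1 + C2*y^(3/2)


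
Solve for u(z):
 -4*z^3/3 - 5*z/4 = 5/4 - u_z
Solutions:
 u(z) = C1 + z^4/3 + 5*z^2/8 + 5*z/4


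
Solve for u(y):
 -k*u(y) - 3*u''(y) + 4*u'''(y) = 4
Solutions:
 u(y) = C1*exp(y*(-(-8*k + sqrt((8*k + 1)^2 - 1) - 1)^(1/3) + 1 - 1/(-8*k + sqrt((8*k + 1)^2 - 1) - 1)^(1/3))/4) + C2*exp(y*((-8*k + sqrt((8*k + 1)^2 - 1) - 1)^(1/3) - sqrt(3)*I*(-8*k + sqrt((8*k + 1)^2 - 1) - 1)^(1/3) + 2 - 4/((-1 + sqrt(3)*I)*(-8*k + sqrt((8*k + 1)^2 - 1) - 1)^(1/3)))/8) + C3*exp(y*((-8*k + sqrt((8*k + 1)^2 - 1) - 1)^(1/3) + sqrt(3)*I*(-8*k + sqrt((8*k + 1)^2 - 1) - 1)^(1/3) + 2 + 4/((1 + sqrt(3)*I)*(-8*k + sqrt((8*k + 1)^2 - 1) - 1)^(1/3)))/8) - 4/k


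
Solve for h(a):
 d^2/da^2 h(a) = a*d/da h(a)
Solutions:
 h(a) = C1 + C2*erfi(sqrt(2)*a/2)


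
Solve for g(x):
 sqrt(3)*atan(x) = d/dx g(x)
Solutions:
 g(x) = C1 + sqrt(3)*(x*atan(x) - log(x^2 + 1)/2)


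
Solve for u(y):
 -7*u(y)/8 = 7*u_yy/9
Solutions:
 u(y) = C1*sin(3*sqrt(2)*y/4) + C2*cos(3*sqrt(2)*y/4)


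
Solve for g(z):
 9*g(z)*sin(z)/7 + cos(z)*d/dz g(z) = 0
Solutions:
 g(z) = C1*cos(z)^(9/7)


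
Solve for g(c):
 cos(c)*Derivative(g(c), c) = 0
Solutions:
 g(c) = C1


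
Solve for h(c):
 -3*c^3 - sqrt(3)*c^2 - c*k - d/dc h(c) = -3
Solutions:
 h(c) = C1 - 3*c^4/4 - sqrt(3)*c^3/3 - c^2*k/2 + 3*c


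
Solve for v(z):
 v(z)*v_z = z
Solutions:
 v(z) = -sqrt(C1 + z^2)
 v(z) = sqrt(C1 + z^2)


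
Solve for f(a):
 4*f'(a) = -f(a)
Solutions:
 f(a) = C1*exp(-a/4)


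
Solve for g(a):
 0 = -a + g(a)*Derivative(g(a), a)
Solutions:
 g(a) = -sqrt(C1 + a^2)
 g(a) = sqrt(C1 + a^2)


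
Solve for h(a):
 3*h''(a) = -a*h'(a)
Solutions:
 h(a) = C1 + C2*erf(sqrt(6)*a/6)


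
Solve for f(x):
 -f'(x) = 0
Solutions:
 f(x) = C1


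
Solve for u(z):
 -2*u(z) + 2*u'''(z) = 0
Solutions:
 u(z) = C3*exp(z) + (C1*sin(sqrt(3)*z/2) + C2*cos(sqrt(3)*z/2))*exp(-z/2)


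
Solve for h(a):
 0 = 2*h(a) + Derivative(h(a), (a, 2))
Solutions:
 h(a) = C1*sin(sqrt(2)*a) + C2*cos(sqrt(2)*a)


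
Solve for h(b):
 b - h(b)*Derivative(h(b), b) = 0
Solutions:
 h(b) = -sqrt(C1 + b^2)
 h(b) = sqrt(C1 + b^2)


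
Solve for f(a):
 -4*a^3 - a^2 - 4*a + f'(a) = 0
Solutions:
 f(a) = C1 + a^4 + a^3/3 + 2*a^2


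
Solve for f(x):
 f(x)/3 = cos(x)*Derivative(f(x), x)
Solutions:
 f(x) = C1*(sin(x) + 1)^(1/6)/(sin(x) - 1)^(1/6)


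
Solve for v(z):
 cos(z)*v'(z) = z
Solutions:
 v(z) = C1 + Integral(z/cos(z), z)


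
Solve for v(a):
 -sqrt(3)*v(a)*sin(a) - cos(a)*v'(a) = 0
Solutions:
 v(a) = C1*cos(a)^(sqrt(3))


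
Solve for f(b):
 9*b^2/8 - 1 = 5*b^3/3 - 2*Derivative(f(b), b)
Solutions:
 f(b) = C1 + 5*b^4/24 - 3*b^3/16 + b/2


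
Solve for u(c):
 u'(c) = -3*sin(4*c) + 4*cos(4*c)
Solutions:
 u(c) = C1 + sin(4*c) + 3*cos(4*c)/4


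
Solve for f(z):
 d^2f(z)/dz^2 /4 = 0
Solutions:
 f(z) = C1 + C2*z


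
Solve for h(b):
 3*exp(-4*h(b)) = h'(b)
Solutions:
 h(b) = log(-I*(C1 + 12*b)^(1/4))
 h(b) = log(I*(C1 + 12*b)^(1/4))
 h(b) = log(-(C1 + 12*b)^(1/4))
 h(b) = log(C1 + 12*b)/4


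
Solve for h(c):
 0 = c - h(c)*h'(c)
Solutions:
 h(c) = -sqrt(C1 + c^2)
 h(c) = sqrt(C1 + c^2)


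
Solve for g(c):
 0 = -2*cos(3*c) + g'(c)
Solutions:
 g(c) = C1 + 2*sin(3*c)/3


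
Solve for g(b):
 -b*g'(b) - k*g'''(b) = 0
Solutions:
 g(b) = C1 + Integral(C2*airyai(b*(-1/k)^(1/3)) + C3*airybi(b*(-1/k)^(1/3)), b)


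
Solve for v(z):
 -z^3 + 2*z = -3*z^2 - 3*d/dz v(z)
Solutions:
 v(z) = C1 + z^4/12 - z^3/3 - z^2/3


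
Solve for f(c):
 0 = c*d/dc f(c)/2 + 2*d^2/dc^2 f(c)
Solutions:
 f(c) = C1 + C2*erf(sqrt(2)*c/4)


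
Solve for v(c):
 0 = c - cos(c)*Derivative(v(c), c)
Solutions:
 v(c) = C1 + Integral(c/cos(c), c)


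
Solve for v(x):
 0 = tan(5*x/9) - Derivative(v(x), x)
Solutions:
 v(x) = C1 - 9*log(cos(5*x/9))/5


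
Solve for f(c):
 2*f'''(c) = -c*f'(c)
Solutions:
 f(c) = C1 + Integral(C2*airyai(-2^(2/3)*c/2) + C3*airybi(-2^(2/3)*c/2), c)


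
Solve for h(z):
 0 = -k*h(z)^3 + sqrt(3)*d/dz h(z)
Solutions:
 h(z) = -sqrt(6)*sqrt(-1/(C1 + sqrt(3)*k*z))/2
 h(z) = sqrt(6)*sqrt(-1/(C1 + sqrt(3)*k*z))/2


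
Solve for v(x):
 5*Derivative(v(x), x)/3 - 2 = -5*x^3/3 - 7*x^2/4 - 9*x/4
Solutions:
 v(x) = C1 - x^4/4 - 7*x^3/20 - 27*x^2/40 + 6*x/5


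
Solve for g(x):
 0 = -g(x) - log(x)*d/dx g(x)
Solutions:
 g(x) = C1*exp(-li(x))


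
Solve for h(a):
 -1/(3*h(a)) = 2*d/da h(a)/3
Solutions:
 h(a) = -sqrt(C1 - a)
 h(a) = sqrt(C1 - a)


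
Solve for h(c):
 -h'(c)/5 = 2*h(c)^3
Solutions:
 h(c) = -sqrt(2)*sqrt(-1/(C1 - 10*c))/2
 h(c) = sqrt(2)*sqrt(-1/(C1 - 10*c))/2


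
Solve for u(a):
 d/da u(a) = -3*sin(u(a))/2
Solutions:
 u(a) = -acos((-C1 - exp(3*a))/(C1 - exp(3*a))) + 2*pi
 u(a) = acos((-C1 - exp(3*a))/(C1 - exp(3*a)))


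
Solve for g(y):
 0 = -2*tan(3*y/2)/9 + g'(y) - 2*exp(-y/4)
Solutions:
 g(y) = C1 + 2*log(tan(3*y/2)^2 + 1)/27 - 8*exp(-y/4)


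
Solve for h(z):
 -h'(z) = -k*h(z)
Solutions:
 h(z) = C1*exp(k*z)


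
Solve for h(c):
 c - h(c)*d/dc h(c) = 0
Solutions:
 h(c) = -sqrt(C1 + c^2)
 h(c) = sqrt(C1 + c^2)


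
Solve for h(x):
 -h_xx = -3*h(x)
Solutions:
 h(x) = C1*exp(-sqrt(3)*x) + C2*exp(sqrt(3)*x)


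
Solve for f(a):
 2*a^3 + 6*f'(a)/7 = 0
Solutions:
 f(a) = C1 - 7*a^4/12


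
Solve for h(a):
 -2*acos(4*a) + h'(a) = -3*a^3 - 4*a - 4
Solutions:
 h(a) = C1 - 3*a^4/4 - 2*a^2 + 2*a*acos(4*a) - 4*a - sqrt(1 - 16*a^2)/2


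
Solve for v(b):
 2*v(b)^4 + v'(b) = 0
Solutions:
 v(b) = (-3^(2/3) - 3*3^(1/6)*I)*(1/(C1 + 2*b))^(1/3)/6
 v(b) = (-3^(2/3) + 3*3^(1/6)*I)*(1/(C1 + 2*b))^(1/3)/6
 v(b) = (1/(C1 + 6*b))^(1/3)


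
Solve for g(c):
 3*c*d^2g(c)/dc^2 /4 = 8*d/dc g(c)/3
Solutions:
 g(c) = C1 + C2*c^(41/9)


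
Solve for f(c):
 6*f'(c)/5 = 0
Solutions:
 f(c) = C1


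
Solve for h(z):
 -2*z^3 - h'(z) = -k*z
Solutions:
 h(z) = C1 + k*z^2/2 - z^4/2


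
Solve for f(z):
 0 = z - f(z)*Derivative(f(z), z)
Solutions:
 f(z) = -sqrt(C1 + z^2)
 f(z) = sqrt(C1 + z^2)


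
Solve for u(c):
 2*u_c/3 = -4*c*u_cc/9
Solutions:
 u(c) = C1 + C2/sqrt(c)


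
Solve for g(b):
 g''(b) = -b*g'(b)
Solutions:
 g(b) = C1 + C2*erf(sqrt(2)*b/2)


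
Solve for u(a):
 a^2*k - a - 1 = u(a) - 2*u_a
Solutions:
 u(a) = C1*exp(a/2) + a^2*k + 4*a*k - a + 8*k - 3


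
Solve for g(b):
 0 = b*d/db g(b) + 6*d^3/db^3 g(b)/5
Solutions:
 g(b) = C1 + Integral(C2*airyai(-5^(1/3)*6^(2/3)*b/6) + C3*airybi(-5^(1/3)*6^(2/3)*b/6), b)


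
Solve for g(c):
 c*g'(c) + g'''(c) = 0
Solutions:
 g(c) = C1 + Integral(C2*airyai(-c) + C3*airybi(-c), c)


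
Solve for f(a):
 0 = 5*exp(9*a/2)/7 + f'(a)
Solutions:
 f(a) = C1 - 10*exp(9*a/2)/63


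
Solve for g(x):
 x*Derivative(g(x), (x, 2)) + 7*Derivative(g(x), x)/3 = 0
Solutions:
 g(x) = C1 + C2/x^(4/3)


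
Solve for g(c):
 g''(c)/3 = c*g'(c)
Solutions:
 g(c) = C1 + C2*erfi(sqrt(6)*c/2)


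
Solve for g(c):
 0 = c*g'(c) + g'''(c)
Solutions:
 g(c) = C1 + Integral(C2*airyai(-c) + C3*airybi(-c), c)


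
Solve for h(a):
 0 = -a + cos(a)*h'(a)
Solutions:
 h(a) = C1 + Integral(a/cos(a), a)


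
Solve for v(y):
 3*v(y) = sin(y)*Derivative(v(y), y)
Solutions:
 v(y) = C1*(cos(y) - 1)^(3/2)/(cos(y) + 1)^(3/2)


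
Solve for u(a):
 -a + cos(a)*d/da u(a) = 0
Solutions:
 u(a) = C1 + Integral(a/cos(a), a)


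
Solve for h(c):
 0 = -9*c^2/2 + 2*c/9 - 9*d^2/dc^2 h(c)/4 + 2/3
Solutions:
 h(c) = C1 + C2*c - c^4/6 + 4*c^3/243 + 4*c^2/27


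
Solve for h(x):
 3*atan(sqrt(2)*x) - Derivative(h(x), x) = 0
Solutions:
 h(x) = C1 + 3*x*atan(sqrt(2)*x) - 3*sqrt(2)*log(2*x^2 + 1)/4


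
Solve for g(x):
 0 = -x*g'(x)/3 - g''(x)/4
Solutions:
 g(x) = C1 + C2*erf(sqrt(6)*x/3)


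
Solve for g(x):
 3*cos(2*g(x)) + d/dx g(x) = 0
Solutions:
 g(x) = -asin((C1 + exp(12*x))/(C1 - exp(12*x)))/2 + pi/2
 g(x) = asin((C1 + exp(12*x))/(C1 - exp(12*x)))/2


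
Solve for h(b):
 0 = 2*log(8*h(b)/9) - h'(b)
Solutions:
 -Integral(1/(log(_y) - 2*log(3) + 3*log(2)), (_y, h(b)))/2 = C1 - b


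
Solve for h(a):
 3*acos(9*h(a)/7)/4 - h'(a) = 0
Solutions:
 Integral(1/acos(9*_y/7), (_y, h(a))) = C1 + 3*a/4


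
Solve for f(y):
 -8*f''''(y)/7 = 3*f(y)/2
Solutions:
 f(y) = (C1*sin(sqrt(2)*21^(1/4)*y/4) + C2*cos(sqrt(2)*21^(1/4)*y/4))*exp(-sqrt(2)*21^(1/4)*y/4) + (C3*sin(sqrt(2)*21^(1/4)*y/4) + C4*cos(sqrt(2)*21^(1/4)*y/4))*exp(sqrt(2)*21^(1/4)*y/4)


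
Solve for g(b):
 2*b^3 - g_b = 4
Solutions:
 g(b) = C1 + b^4/2 - 4*b


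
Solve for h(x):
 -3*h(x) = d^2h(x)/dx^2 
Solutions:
 h(x) = C1*sin(sqrt(3)*x) + C2*cos(sqrt(3)*x)


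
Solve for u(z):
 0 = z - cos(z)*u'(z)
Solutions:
 u(z) = C1 + Integral(z/cos(z), z)


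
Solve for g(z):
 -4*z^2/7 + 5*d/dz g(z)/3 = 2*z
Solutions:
 g(z) = C1 + 4*z^3/35 + 3*z^2/5


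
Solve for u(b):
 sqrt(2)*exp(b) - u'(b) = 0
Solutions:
 u(b) = C1 + sqrt(2)*exp(b)


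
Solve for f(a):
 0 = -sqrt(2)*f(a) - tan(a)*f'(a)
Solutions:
 f(a) = C1/sin(a)^(sqrt(2))


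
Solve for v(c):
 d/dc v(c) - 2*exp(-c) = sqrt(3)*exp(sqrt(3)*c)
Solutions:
 v(c) = C1 + exp(sqrt(3)*c) - 2*exp(-c)


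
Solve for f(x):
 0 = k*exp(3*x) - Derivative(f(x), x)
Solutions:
 f(x) = C1 + k*exp(3*x)/3


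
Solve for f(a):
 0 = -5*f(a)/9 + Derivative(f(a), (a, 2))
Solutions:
 f(a) = C1*exp(-sqrt(5)*a/3) + C2*exp(sqrt(5)*a/3)


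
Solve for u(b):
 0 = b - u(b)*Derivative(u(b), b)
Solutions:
 u(b) = -sqrt(C1 + b^2)
 u(b) = sqrt(C1 + b^2)


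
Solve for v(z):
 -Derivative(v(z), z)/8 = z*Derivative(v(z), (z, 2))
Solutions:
 v(z) = C1 + C2*z^(7/8)


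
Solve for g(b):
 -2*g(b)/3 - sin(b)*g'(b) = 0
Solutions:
 g(b) = C1*(cos(b) + 1)^(1/3)/(cos(b) - 1)^(1/3)


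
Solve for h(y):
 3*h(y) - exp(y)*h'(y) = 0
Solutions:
 h(y) = C1*exp(-3*exp(-y))


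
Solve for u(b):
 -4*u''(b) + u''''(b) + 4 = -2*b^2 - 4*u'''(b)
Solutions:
 u(b) = C1 + C2*b + C3*exp(2*b*(-1 + sqrt(2))) + C4*exp(-2*b*(1 + sqrt(2))) + b^4/24 + b^3/6 + 9*b^2/8


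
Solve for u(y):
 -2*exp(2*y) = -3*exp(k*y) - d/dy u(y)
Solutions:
 u(y) = C1 + exp(2*y) - 3*exp(k*y)/k


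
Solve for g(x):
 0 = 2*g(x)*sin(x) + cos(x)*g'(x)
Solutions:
 g(x) = C1*cos(x)^2


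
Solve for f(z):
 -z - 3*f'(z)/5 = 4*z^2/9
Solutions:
 f(z) = C1 - 20*z^3/81 - 5*z^2/6


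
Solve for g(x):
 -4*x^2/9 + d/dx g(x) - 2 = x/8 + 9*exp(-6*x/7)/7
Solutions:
 g(x) = C1 + 4*x^3/27 + x^2/16 + 2*x - 3*exp(-6*x/7)/2


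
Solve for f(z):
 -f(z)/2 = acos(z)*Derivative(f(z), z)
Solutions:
 f(z) = C1*exp(-Integral(1/acos(z), z)/2)


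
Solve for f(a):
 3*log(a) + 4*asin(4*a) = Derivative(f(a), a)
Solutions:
 f(a) = C1 + 3*a*log(a) + 4*a*asin(4*a) - 3*a + sqrt(1 - 16*a^2)


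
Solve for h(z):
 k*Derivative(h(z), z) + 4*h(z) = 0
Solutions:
 h(z) = C1*exp(-4*z/k)


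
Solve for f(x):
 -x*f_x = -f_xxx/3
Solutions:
 f(x) = C1 + Integral(C2*airyai(3^(1/3)*x) + C3*airybi(3^(1/3)*x), x)


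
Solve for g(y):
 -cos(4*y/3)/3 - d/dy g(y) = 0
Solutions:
 g(y) = C1 - sin(4*y/3)/4


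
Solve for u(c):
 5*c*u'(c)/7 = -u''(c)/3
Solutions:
 u(c) = C1 + C2*erf(sqrt(210)*c/14)


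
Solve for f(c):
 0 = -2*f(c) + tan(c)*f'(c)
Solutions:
 f(c) = C1*sin(c)^2


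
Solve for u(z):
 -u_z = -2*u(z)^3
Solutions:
 u(z) = -sqrt(2)*sqrt(-1/(C1 + 2*z))/2
 u(z) = sqrt(2)*sqrt(-1/(C1 + 2*z))/2


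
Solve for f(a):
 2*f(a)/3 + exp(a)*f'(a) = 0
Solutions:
 f(a) = C1*exp(2*exp(-a)/3)


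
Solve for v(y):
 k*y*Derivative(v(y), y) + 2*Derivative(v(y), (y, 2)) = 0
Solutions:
 v(y) = Piecewise((-sqrt(pi)*C1*erf(sqrt(k)*y/2)/sqrt(k) - C2, (k > 0) | (k < 0)), (-C1*y - C2, True))


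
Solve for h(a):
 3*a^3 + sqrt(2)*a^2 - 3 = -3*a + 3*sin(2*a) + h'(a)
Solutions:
 h(a) = C1 + 3*a^4/4 + sqrt(2)*a^3/3 + 3*a^2/2 - 3*a + 3*cos(2*a)/2


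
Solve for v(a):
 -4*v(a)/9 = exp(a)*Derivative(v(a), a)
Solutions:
 v(a) = C1*exp(4*exp(-a)/9)


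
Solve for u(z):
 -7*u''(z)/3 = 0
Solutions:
 u(z) = C1 + C2*z


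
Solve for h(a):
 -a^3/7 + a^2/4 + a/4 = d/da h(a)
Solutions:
 h(a) = C1 - a^4/28 + a^3/12 + a^2/8


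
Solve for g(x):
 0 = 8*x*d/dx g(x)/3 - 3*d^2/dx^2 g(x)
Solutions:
 g(x) = C1 + C2*erfi(2*x/3)


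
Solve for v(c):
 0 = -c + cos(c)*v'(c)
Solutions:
 v(c) = C1 + Integral(c/cos(c), c)


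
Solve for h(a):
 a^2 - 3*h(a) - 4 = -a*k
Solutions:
 h(a) = a^2/3 + a*k/3 - 4/3


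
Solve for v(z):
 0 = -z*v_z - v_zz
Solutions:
 v(z) = C1 + C2*erf(sqrt(2)*z/2)


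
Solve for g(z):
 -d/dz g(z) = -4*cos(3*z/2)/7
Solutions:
 g(z) = C1 + 8*sin(3*z/2)/21


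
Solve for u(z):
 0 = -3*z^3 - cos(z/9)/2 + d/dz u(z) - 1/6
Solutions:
 u(z) = C1 + 3*z^4/4 + z/6 + 9*sin(z/9)/2


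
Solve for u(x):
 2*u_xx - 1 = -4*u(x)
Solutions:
 u(x) = C1*sin(sqrt(2)*x) + C2*cos(sqrt(2)*x) + 1/4


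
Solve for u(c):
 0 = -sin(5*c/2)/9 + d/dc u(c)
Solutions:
 u(c) = C1 - 2*cos(5*c/2)/45


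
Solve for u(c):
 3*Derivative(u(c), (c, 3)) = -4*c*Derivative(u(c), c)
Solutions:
 u(c) = C1 + Integral(C2*airyai(-6^(2/3)*c/3) + C3*airybi(-6^(2/3)*c/3), c)


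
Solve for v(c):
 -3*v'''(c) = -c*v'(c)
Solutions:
 v(c) = C1 + Integral(C2*airyai(3^(2/3)*c/3) + C3*airybi(3^(2/3)*c/3), c)


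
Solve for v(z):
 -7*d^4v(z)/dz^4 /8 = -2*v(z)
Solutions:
 v(z) = C1*exp(-2*7^(3/4)*z/7) + C2*exp(2*7^(3/4)*z/7) + C3*sin(2*7^(3/4)*z/7) + C4*cos(2*7^(3/4)*z/7)


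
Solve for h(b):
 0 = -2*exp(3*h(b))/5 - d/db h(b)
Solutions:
 h(b) = log(1/(C1 + 6*b))/3 + log(5)/3
 h(b) = log(5^(1/3)*(-3^(2/3) - 3*3^(1/6)*I)*(1/(C1 + 2*b))^(1/3)/6)
 h(b) = log(5^(1/3)*(-3^(2/3) + 3*3^(1/6)*I)*(1/(C1 + 2*b))^(1/3)/6)


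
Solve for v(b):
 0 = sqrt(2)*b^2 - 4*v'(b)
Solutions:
 v(b) = C1 + sqrt(2)*b^3/12


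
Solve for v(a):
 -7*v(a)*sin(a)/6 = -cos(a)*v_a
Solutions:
 v(a) = C1/cos(a)^(7/6)


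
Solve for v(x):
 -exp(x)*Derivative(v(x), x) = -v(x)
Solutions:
 v(x) = C1*exp(-exp(-x))


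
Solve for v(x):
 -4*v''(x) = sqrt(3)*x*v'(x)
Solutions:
 v(x) = C1 + C2*erf(sqrt(2)*3^(1/4)*x/4)


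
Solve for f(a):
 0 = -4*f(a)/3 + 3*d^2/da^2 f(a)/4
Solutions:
 f(a) = C1*exp(-4*a/3) + C2*exp(4*a/3)


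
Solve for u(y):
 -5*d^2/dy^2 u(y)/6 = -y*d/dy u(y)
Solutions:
 u(y) = C1 + C2*erfi(sqrt(15)*y/5)


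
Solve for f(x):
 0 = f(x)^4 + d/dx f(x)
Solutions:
 f(x) = (-3^(2/3) - 3*3^(1/6)*I)*(1/(C1 + x))^(1/3)/6
 f(x) = (-3^(2/3) + 3*3^(1/6)*I)*(1/(C1 + x))^(1/3)/6
 f(x) = (1/(C1 + 3*x))^(1/3)


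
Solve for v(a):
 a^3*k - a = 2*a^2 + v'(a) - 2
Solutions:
 v(a) = C1 + a^4*k/4 - 2*a^3/3 - a^2/2 + 2*a


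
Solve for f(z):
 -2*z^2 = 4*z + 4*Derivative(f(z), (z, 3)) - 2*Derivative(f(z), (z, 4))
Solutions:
 f(z) = C1 + C2*z + C3*z^2 + C4*exp(2*z) - z^5/120 - z^4/16 - z^3/8


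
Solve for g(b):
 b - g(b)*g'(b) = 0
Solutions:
 g(b) = -sqrt(C1 + b^2)
 g(b) = sqrt(C1 + b^2)


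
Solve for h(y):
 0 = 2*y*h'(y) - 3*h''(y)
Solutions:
 h(y) = C1 + C2*erfi(sqrt(3)*y/3)


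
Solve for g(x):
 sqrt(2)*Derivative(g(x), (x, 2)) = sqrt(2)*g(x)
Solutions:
 g(x) = C1*exp(-x) + C2*exp(x)


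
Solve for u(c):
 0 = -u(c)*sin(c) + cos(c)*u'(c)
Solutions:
 u(c) = C1/cos(c)


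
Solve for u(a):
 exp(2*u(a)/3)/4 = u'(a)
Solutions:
 u(a) = 3*log(-sqrt(-1/(C1 + a))) + 3*log(6)/2
 u(a) = 3*log(-1/(C1 + a))/2 + 3*log(6)/2


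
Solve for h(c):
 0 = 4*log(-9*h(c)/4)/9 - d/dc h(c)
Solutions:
 -9*Integral(1/(log(-_y) - 2*log(2) + 2*log(3)), (_y, h(c)))/4 = C1 - c


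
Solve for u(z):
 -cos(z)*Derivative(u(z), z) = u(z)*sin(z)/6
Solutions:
 u(z) = C1*cos(z)^(1/6)


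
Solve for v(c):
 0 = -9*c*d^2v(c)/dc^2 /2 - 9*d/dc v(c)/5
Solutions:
 v(c) = C1 + C2*c^(3/5)


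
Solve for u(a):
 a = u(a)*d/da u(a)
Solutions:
 u(a) = -sqrt(C1 + a^2)
 u(a) = sqrt(C1 + a^2)


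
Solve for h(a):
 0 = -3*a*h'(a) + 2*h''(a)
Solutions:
 h(a) = C1 + C2*erfi(sqrt(3)*a/2)


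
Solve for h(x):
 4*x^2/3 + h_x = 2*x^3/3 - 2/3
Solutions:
 h(x) = C1 + x^4/6 - 4*x^3/9 - 2*x/3


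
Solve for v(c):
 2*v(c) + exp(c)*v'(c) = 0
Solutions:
 v(c) = C1*exp(2*exp(-c))


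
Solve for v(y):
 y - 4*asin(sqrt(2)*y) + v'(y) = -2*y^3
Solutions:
 v(y) = C1 - y^4/2 - y^2/2 + 4*y*asin(sqrt(2)*y) + 2*sqrt(2)*sqrt(1 - 2*y^2)


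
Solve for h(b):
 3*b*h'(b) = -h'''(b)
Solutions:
 h(b) = C1 + Integral(C2*airyai(-3^(1/3)*b) + C3*airybi(-3^(1/3)*b), b)


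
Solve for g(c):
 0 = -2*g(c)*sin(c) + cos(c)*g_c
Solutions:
 g(c) = C1/cos(c)^2


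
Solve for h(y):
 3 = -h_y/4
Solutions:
 h(y) = C1 - 12*y


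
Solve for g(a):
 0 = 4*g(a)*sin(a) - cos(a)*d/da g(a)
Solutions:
 g(a) = C1/cos(a)^4


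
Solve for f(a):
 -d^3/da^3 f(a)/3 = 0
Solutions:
 f(a) = C1 + C2*a + C3*a^2


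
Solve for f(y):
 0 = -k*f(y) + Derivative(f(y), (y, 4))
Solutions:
 f(y) = C1*exp(-k^(1/4)*y) + C2*exp(k^(1/4)*y) + C3*exp(-I*k^(1/4)*y) + C4*exp(I*k^(1/4)*y)


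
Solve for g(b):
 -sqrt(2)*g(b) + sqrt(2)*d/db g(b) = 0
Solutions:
 g(b) = C1*exp(b)


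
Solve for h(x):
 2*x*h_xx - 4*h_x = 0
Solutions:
 h(x) = C1 + C2*x^3


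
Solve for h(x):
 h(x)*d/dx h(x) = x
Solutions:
 h(x) = -sqrt(C1 + x^2)
 h(x) = sqrt(C1 + x^2)


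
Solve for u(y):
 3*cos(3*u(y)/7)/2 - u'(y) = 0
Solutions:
 -3*y/2 - 7*log(sin(3*u(y)/7) - 1)/6 + 7*log(sin(3*u(y)/7) + 1)/6 = C1


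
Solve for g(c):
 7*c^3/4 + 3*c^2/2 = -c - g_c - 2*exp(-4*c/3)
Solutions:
 g(c) = C1 - 7*c^4/16 - c^3/2 - c^2/2 + 3*exp(-4*c/3)/2


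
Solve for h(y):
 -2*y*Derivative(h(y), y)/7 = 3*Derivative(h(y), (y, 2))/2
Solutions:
 h(y) = C1 + C2*erf(sqrt(42)*y/21)


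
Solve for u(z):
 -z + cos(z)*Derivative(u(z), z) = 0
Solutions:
 u(z) = C1 + Integral(z/cos(z), z)


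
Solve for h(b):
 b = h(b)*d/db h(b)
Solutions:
 h(b) = -sqrt(C1 + b^2)
 h(b) = sqrt(C1 + b^2)


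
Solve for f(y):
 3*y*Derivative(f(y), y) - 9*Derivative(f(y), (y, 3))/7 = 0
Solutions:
 f(y) = C1 + Integral(C2*airyai(3^(2/3)*7^(1/3)*y/3) + C3*airybi(3^(2/3)*7^(1/3)*y/3), y)


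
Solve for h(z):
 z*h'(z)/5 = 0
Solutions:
 h(z) = C1


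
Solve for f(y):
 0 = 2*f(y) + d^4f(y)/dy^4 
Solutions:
 f(y) = (C1*sin(2^(3/4)*y/2) + C2*cos(2^(3/4)*y/2))*exp(-2^(3/4)*y/2) + (C3*sin(2^(3/4)*y/2) + C4*cos(2^(3/4)*y/2))*exp(2^(3/4)*y/2)


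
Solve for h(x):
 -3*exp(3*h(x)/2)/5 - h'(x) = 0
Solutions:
 h(x) = 2*log(1/(C1 + 9*x))/3 + 2*log(10)/3
 h(x) = 2*log(10^(1/3)*(-3^(2/3) - 3*3^(1/6)*I)*(1/(C1 + 3*x))^(1/3)/6)
 h(x) = 2*log(10^(1/3)*(-3^(2/3) + 3*3^(1/6)*I)*(1/(C1 + 3*x))^(1/3)/6)


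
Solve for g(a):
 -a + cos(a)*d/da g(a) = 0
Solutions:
 g(a) = C1 + Integral(a/cos(a), a)


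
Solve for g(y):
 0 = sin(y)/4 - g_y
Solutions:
 g(y) = C1 - cos(y)/4


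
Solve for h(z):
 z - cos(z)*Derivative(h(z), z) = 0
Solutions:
 h(z) = C1 + Integral(z/cos(z), z)


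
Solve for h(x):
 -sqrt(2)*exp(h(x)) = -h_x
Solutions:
 h(x) = log(-1/(C1 + sqrt(2)*x))


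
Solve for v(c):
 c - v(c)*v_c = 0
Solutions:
 v(c) = -sqrt(C1 + c^2)
 v(c) = sqrt(C1 + c^2)


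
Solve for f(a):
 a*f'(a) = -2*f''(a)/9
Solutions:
 f(a) = C1 + C2*erf(3*a/2)


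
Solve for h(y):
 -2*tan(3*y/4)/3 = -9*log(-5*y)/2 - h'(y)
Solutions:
 h(y) = C1 - 9*y*log(-y)/2 - 9*y*log(5)/2 + 9*y/2 - 8*log(cos(3*y/4))/9


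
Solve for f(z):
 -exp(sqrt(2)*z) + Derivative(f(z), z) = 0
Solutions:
 f(z) = C1 + sqrt(2)*exp(sqrt(2)*z)/2


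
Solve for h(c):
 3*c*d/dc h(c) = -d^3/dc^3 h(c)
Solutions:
 h(c) = C1 + Integral(C2*airyai(-3^(1/3)*c) + C3*airybi(-3^(1/3)*c), c)


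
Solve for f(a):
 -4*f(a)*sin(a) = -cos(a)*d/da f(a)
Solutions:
 f(a) = C1/cos(a)^4


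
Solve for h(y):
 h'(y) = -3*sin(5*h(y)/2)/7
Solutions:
 3*y/7 + log(cos(5*h(y)/2) - 1)/5 - log(cos(5*h(y)/2) + 1)/5 = C1


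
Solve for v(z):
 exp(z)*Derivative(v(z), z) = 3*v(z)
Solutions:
 v(z) = C1*exp(-3*exp(-z))


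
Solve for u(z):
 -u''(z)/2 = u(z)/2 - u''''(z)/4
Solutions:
 u(z) = C1*exp(-z*sqrt(1 + sqrt(3))) + C2*exp(z*sqrt(1 + sqrt(3))) + C3*sin(z*sqrt(-1 + sqrt(3))) + C4*cos(z*sqrt(-1 + sqrt(3)))


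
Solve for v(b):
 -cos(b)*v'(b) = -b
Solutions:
 v(b) = C1 + Integral(b/cos(b), b)


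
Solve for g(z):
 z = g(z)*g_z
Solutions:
 g(z) = -sqrt(C1 + z^2)
 g(z) = sqrt(C1 + z^2)


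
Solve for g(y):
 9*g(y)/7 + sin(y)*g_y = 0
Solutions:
 g(y) = C1*(cos(y) + 1)^(9/14)/(cos(y) - 1)^(9/14)


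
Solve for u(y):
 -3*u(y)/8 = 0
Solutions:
 u(y) = 0


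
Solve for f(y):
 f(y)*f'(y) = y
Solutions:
 f(y) = -sqrt(C1 + y^2)
 f(y) = sqrt(C1 + y^2)


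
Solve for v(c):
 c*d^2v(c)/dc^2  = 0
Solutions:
 v(c) = C1 + C2*c


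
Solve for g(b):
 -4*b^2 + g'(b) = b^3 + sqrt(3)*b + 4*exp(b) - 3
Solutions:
 g(b) = C1 + b^4/4 + 4*b^3/3 + sqrt(3)*b^2/2 - 3*b + 4*exp(b)


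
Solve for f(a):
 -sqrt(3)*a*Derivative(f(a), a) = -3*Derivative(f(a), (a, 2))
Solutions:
 f(a) = C1 + C2*erfi(sqrt(2)*3^(3/4)*a/6)


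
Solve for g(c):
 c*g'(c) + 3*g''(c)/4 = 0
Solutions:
 g(c) = C1 + C2*erf(sqrt(6)*c/3)


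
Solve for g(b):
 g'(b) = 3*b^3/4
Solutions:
 g(b) = C1 + 3*b^4/16


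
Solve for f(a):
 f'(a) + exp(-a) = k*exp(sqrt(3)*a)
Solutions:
 f(a) = C1 + sqrt(3)*k*exp(sqrt(3)*a)/3 + exp(-a)


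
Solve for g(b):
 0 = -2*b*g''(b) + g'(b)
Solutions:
 g(b) = C1 + C2*b^(3/2)


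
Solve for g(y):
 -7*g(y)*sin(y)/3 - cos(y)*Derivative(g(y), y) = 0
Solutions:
 g(y) = C1*cos(y)^(7/3)


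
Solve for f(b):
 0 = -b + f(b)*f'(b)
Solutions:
 f(b) = -sqrt(C1 + b^2)
 f(b) = sqrt(C1 + b^2)


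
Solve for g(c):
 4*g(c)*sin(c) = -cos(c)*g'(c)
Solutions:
 g(c) = C1*cos(c)^4


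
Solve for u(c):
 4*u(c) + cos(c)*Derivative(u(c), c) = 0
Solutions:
 u(c) = C1*(sin(c)^2 - 2*sin(c) + 1)/(sin(c)^2 + 2*sin(c) + 1)


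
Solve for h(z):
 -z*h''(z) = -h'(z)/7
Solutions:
 h(z) = C1 + C2*z^(8/7)


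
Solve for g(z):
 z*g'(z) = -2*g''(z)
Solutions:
 g(z) = C1 + C2*erf(z/2)


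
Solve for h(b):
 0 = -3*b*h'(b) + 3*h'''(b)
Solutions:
 h(b) = C1 + Integral(C2*airyai(b) + C3*airybi(b), b)


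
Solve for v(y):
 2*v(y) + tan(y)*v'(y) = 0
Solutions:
 v(y) = C1/sin(y)^2


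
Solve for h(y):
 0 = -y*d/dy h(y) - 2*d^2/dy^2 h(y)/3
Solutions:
 h(y) = C1 + C2*erf(sqrt(3)*y/2)


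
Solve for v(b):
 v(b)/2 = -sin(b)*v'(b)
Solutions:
 v(b) = C1*(cos(b) + 1)^(1/4)/(cos(b) - 1)^(1/4)


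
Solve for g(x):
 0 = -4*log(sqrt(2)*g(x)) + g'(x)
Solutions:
 -Integral(1/(2*log(_y) + log(2)), (_y, g(x)))/2 = C1 - x


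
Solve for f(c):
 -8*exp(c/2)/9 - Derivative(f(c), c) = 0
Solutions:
 f(c) = C1 - 16*exp(c/2)/9


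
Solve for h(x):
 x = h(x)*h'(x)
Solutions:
 h(x) = -sqrt(C1 + x^2)
 h(x) = sqrt(C1 + x^2)


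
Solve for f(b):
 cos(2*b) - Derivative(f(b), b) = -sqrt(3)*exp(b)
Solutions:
 f(b) = C1 + sqrt(3)*exp(b) + sin(2*b)/2


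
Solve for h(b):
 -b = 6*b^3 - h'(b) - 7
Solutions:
 h(b) = C1 + 3*b^4/2 + b^2/2 - 7*b


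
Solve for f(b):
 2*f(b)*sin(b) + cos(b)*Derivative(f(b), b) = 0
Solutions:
 f(b) = C1*cos(b)^2


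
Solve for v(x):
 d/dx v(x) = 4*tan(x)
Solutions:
 v(x) = C1 - 4*log(cos(x))


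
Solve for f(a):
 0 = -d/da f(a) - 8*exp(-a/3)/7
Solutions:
 f(a) = C1 + 24*exp(-a/3)/7


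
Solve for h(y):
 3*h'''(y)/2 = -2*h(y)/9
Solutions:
 h(y) = C3*exp(-2^(2/3)*y/3) + (C1*sin(2^(2/3)*sqrt(3)*y/6) + C2*cos(2^(2/3)*sqrt(3)*y/6))*exp(2^(2/3)*y/6)


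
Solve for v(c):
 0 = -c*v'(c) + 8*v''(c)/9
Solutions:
 v(c) = C1 + C2*erfi(3*c/4)


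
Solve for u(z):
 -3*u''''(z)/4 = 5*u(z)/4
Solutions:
 u(z) = (C1*sin(sqrt(2)*3^(3/4)*5^(1/4)*z/6) + C2*cos(sqrt(2)*3^(3/4)*5^(1/4)*z/6))*exp(-sqrt(2)*3^(3/4)*5^(1/4)*z/6) + (C3*sin(sqrt(2)*3^(3/4)*5^(1/4)*z/6) + C4*cos(sqrt(2)*3^(3/4)*5^(1/4)*z/6))*exp(sqrt(2)*3^(3/4)*5^(1/4)*z/6)


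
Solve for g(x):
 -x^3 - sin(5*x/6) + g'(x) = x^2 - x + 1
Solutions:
 g(x) = C1 + x^4/4 + x^3/3 - x^2/2 + x - 6*cos(5*x/6)/5


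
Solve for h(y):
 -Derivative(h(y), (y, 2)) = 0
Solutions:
 h(y) = C1 + C2*y


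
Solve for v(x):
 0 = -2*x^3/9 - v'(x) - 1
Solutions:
 v(x) = C1 - x^4/18 - x


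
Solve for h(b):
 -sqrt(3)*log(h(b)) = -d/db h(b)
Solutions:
 li(h(b)) = C1 + sqrt(3)*b


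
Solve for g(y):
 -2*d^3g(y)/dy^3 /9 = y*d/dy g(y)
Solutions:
 g(y) = C1 + Integral(C2*airyai(-6^(2/3)*y/2) + C3*airybi(-6^(2/3)*y/2), y)


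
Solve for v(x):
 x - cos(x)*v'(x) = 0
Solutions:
 v(x) = C1 + Integral(x/cos(x), x)


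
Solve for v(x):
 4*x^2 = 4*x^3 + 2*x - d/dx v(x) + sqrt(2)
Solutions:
 v(x) = C1 + x^4 - 4*x^3/3 + x^2 + sqrt(2)*x


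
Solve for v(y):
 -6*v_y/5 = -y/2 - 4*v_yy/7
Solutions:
 v(y) = C1 + C2*exp(21*y/10) + 5*y^2/24 + 25*y/126


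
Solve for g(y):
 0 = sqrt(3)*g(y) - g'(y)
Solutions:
 g(y) = C1*exp(sqrt(3)*y)


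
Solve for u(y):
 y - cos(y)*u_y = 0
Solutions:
 u(y) = C1 + Integral(y/cos(y), y)


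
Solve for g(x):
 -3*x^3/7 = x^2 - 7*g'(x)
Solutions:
 g(x) = C1 + 3*x^4/196 + x^3/21


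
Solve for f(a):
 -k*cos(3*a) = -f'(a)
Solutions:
 f(a) = C1 + k*sin(3*a)/3


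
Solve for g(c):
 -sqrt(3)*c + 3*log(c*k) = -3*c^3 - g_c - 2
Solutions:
 g(c) = C1 - 3*c^4/4 + sqrt(3)*c^2/2 - 3*c*log(c*k) + c


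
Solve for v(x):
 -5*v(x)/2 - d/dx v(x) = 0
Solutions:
 v(x) = C1*exp(-5*x/2)


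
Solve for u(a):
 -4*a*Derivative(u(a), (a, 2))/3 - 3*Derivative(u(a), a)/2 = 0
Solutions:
 u(a) = C1 + C2/a^(1/8)


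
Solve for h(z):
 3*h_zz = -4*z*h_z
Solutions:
 h(z) = C1 + C2*erf(sqrt(6)*z/3)


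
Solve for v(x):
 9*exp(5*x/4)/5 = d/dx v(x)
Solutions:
 v(x) = C1 + 36*exp(5*x/4)/25


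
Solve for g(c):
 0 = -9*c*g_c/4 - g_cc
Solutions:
 g(c) = C1 + C2*erf(3*sqrt(2)*c/4)


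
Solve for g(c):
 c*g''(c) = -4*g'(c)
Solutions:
 g(c) = C1 + C2/c^3


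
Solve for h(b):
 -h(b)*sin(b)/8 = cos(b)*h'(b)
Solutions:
 h(b) = C1*cos(b)^(1/8)


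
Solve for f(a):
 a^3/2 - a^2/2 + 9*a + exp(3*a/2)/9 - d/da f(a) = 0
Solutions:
 f(a) = C1 + a^4/8 - a^3/6 + 9*a^2/2 + 2*exp(3*a/2)/27


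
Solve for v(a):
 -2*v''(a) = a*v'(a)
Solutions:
 v(a) = C1 + C2*erf(a/2)


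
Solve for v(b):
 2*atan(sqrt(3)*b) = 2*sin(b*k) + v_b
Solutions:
 v(b) = C1 + 2*b*atan(sqrt(3)*b) - 2*Piecewise((-cos(b*k)/k, Ne(k, 0)), (0, True)) - sqrt(3)*log(3*b^2 + 1)/3


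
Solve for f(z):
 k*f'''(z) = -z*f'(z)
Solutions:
 f(z) = C1 + Integral(C2*airyai(z*(-1/k)^(1/3)) + C3*airybi(z*(-1/k)^(1/3)), z)


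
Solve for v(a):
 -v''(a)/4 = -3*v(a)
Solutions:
 v(a) = C1*exp(-2*sqrt(3)*a) + C2*exp(2*sqrt(3)*a)


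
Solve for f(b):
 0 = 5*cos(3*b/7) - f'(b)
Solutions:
 f(b) = C1 + 35*sin(3*b/7)/3


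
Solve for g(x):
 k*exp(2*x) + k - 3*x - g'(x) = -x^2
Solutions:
 g(x) = C1 + k*x + k*exp(2*x)/2 + x^3/3 - 3*x^2/2


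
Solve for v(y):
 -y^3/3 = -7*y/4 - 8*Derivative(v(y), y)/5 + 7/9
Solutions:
 v(y) = C1 + 5*y^4/96 - 35*y^2/64 + 35*y/72


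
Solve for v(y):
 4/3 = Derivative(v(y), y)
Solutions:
 v(y) = C1 + 4*y/3


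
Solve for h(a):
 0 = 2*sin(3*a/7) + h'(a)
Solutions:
 h(a) = C1 + 14*cos(3*a/7)/3


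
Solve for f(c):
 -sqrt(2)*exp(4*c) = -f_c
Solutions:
 f(c) = C1 + sqrt(2)*exp(4*c)/4


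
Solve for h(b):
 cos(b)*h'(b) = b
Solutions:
 h(b) = C1 + Integral(b/cos(b), b)


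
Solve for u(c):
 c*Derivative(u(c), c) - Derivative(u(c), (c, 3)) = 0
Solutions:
 u(c) = C1 + Integral(C2*airyai(c) + C3*airybi(c), c)


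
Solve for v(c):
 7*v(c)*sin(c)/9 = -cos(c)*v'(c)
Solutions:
 v(c) = C1*cos(c)^(7/9)


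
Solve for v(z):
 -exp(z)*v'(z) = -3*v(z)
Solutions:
 v(z) = C1*exp(-3*exp(-z))


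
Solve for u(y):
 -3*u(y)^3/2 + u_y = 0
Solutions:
 u(y) = -sqrt(-1/(C1 + 3*y))
 u(y) = sqrt(-1/(C1 + 3*y))


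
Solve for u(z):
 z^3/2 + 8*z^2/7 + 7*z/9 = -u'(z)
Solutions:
 u(z) = C1 - z^4/8 - 8*z^3/21 - 7*z^2/18


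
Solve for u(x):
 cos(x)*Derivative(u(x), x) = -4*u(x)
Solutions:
 u(x) = C1*(sin(x)^2 - 2*sin(x) + 1)/(sin(x)^2 + 2*sin(x) + 1)


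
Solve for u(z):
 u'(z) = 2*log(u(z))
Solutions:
 li(u(z)) = C1 + 2*z


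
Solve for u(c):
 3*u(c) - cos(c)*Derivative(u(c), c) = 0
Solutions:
 u(c) = C1*(sin(c) + 1)^(3/2)/(sin(c) - 1)^(3/2)


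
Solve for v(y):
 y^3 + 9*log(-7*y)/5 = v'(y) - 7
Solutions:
 v(y) = C1 + y^4/4 + 9*y*log(-y)/5 + y*(9*log(7) + 26)/5


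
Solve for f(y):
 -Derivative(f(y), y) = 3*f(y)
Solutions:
 f(y) = C1*exp(-3*y)


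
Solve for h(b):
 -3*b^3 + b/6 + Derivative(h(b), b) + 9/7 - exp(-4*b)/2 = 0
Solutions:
 h(b) = C1 + 3*b^4/4 - b^2/12 - 9*b/7 - exp(-4*b)/8


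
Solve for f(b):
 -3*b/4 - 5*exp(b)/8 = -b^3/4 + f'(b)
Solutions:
 f(b) = C1 + b^4/16 - 3*b^2/8 - 5*exp(b)/8


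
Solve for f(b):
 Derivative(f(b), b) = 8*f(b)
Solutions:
 f(b) = C1*exp(8*b)


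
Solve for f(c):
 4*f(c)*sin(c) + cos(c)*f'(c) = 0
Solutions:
 f(c) = C1*cos(c)^4


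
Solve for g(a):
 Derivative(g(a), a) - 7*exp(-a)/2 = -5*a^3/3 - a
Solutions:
 g(a) = C1 - 5*a^4/12 - a^2/2 - 7*exp(-a)/2


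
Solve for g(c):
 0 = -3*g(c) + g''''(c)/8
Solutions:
 g(c) = C1*exp(-24^(1/4)*c) + C2*exp(24^(1/4)*c) + C3*sin(24^(1/4)*c) + C4*cos(24^(1/4)*c)


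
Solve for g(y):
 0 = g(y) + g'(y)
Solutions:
 g(y) = C1*exp(-y)


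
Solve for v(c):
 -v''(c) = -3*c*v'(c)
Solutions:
 v(c) = C1 + C2*erfi(sqrt(6)*c/2)


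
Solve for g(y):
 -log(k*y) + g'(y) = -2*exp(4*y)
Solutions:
 g(y) = C1 + y*log(k*y) - y - exp(4*y)/2


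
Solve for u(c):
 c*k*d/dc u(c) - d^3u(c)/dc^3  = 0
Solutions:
 u(c) = C1 + Integral(C2*airyai(c*k^(1/3)) + C3*airybi(c*k^(1/3)), c)


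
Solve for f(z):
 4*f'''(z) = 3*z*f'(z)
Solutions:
 f(z) = C1 + Integral(C2*airyai(6^(1/3)*z/2) + C3*airybi(6^(1/3)*z/2), z)


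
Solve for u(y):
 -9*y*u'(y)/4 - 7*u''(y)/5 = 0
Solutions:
 u(y) = C1 + C2*erf(3*sqrt(70)*y/28)


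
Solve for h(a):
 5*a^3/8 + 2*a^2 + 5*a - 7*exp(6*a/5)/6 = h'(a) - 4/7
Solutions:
 h(a) = C1 + 5*a^4/32 + 2*a^3/3 + 5*a^2/2 + 4*a/7 - 35*exp(6*a/5)/36


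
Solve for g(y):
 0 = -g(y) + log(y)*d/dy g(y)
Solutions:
 g(y) = C1*exp(li(y))


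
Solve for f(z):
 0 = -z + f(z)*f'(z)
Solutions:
 f(z) = -sqrt(C1 + z^2)
 f(z) = sqrt(C1 + z^2)


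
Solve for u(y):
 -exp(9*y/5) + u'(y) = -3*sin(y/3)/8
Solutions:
 u(y) = C1 + 5*exp(9*y/5)/9 + 9*cos(y/3)/8


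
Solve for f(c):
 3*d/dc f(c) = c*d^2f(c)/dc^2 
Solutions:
 f(c) = C1 + C2*c^4


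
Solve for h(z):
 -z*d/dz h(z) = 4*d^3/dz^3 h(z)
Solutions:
 h(z) = C1 + Integral(C2*airyai(-2^(1/3)*z/2) + C3*airybi(-2^(1/3)*z/2), z)


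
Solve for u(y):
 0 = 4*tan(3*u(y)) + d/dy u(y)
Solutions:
 u(y) = -asin(C1*exp(-12*y))/3 + pi/3
 u(y) = asin(C1*exp(-12*y))/3


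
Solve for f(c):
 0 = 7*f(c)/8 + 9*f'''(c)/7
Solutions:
 f(c) = C3*exp(-3^(1/3)*7^(2/3)*c/6) + (C1*sin(3^(5/6)*7^(2/3)*c/12) + C2*cos(3^(5/6)*7^(2/3)*c/12))*exp(3^(1/3)*7^(2/3)*c/12)


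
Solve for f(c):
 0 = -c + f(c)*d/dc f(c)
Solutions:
 f(c) = -sqrt(C1 + c^2)
 f(c) = sqrt(C1 + c^2)


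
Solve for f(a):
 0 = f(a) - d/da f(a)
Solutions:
 f(a) = C1*exp(a)


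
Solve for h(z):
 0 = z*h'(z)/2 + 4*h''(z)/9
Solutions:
 h(z) = C1 + C2*erf(3*z/4)


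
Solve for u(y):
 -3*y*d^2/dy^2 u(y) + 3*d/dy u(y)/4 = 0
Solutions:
 u(y) = C1 + C2*y^(5/4)


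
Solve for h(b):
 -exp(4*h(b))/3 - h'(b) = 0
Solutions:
 h(b) = log(-(1/(C1 + 4*b))^(1/4)) + log(3)/4
 h(b) = log(1/(C1 + 4*b))/4 + log(3)/4
 h(b) = log(-I*(1/(C1 + 4*b))^(1/4)) + log(3)/4
 h(b) = log(I*(1/(C1 + 4*b))^(1/4)) + log(3)/4


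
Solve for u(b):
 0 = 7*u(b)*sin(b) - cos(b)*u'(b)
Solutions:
 u(b) = C1/cos(b)^7


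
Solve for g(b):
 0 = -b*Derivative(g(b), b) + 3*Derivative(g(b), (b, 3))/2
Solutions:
 g(b) = C1 + Integral(C2*airyai(2^(1/3)*3^(2/3)*b/3) + C3*airybi(2^(1/3)*3^(2/3)*b/3), b)


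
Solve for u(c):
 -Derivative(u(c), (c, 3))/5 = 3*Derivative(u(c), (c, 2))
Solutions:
 u(c) = C1 + C2*c + C3*exp(-15*c)


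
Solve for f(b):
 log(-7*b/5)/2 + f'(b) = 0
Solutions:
 f(b) = C1 - b*log(-b)/2 + b*(-log(7) + 1 + log(5))/2


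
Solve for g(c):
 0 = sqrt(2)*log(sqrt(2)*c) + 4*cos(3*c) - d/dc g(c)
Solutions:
 g(c) = C1 + sqrt(2)*c*(log(c) - 1) + sqrt(2)*c*log(2)/2 + 4*sin(3*c)/3


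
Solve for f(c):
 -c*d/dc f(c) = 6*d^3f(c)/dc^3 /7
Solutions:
 f(c) = C1 + Integral(C2*airyai(-6^(2/3)*7^(1/3)*c/6) + C3*airybi(-6^(2/3)*7^(1/3)*c/6), c)


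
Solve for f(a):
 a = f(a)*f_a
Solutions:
 f(a) = -sqrt(C1 + a^2)
 f(a) = sqrt(C1 + a^2)


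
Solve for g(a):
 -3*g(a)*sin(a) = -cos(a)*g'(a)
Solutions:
 g(a) = C1/cos(a)^3


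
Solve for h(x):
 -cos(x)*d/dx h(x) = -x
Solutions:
 h(x) = C1 + Integral(x/cos(x), x)


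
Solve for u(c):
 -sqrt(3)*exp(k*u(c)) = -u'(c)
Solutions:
 u(c) = Piecewise((log(-1/(C1*k + sqrt(3)*c*k))/k, Ne(k, 0)), (nan, True))
 u(c) = Piecewise((C1 + sqrt(3)*c, Eq(k, 0)), (nan, True))


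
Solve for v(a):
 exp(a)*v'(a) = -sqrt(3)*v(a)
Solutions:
 v(a) = C1*exp(sqrt(3)*exp(-a))


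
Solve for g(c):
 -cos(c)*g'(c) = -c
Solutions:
 g(c) = C1 + Integral(c/cos(c), c)


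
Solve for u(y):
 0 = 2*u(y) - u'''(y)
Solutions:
 u(y) = C3*exp(2^(1/3)*y) + (C1*sin(2^(1/3)*sqrt(3)*y/2) + C2*cos(2^(1/3)*sqrt(3)*y/2))*exp(-2^(1/3)*y/2)


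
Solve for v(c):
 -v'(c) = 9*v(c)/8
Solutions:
 v(c) = C1*exp(-9*c/8)


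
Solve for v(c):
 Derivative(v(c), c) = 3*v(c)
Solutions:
 v(c) = C1*exp(3*c)


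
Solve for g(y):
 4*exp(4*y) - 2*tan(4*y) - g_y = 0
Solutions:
 g(y) = C1 + exp(4*y) + log(cos(4*y))/2


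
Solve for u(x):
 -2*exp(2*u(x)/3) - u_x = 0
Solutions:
 u(x) = 3*log(-sqrt(-1/(C1 - 2*x))) - 3*log(2) + 3*log(6)/2
 u(x) = 3*log(-1/(C1 - 2*x))/2 - 3*log(2) + 3*log(6)/2


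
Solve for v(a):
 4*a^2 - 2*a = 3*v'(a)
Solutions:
 v(a) = C1 + 4*a^3/9 - a^2/3


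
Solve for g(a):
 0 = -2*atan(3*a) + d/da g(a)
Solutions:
 g(a) = C1 + 2*a*atan(3*a) - log(9*a^2 + 1)/3


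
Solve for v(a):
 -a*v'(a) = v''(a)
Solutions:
 v(a) = C1 + C2*erf(sqrt(2)*a/2)


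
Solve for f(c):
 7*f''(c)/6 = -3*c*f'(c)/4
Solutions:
 f(c) = C1 + C2*erf(3*sqrt(7)*c/14)


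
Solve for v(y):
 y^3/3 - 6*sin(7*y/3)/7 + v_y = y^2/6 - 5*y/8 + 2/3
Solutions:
 v(y) = C1 - y^4/12 + y^3/18 - 5*y^2/16 + 2*y/3 - 18*cos(7*y/3)/49


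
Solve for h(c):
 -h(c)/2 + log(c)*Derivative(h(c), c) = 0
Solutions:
 h(c) = C1*exp(li(c)/2)


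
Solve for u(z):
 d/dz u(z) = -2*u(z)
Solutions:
 u(z) = C1*exp(-2*z)


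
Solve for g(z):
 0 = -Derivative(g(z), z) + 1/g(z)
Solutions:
 g(z) = -sqrt(C1 + 2*z)
 g(z) = sqrt(C1 + 2*z)


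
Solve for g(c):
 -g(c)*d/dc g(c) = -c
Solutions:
 g(c) = -sqrt(C1 + c^2)
 g(c) = sqrt(C1 + c^2)


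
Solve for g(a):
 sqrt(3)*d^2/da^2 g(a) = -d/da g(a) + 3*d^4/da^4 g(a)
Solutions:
 g(a) = C1 + C2*exp(-2^(1/3)*a*(2*sqrt(3)/(sqrt(3)*sqrt(27 - 4*sqrt(3)) + 9)^(1/3) + 2^(1/3)*(sqrt(3)*sqrt(27 - 4*sqrt(3)) + 9)^(1/3))/12)*sin(2^(1/3)*a*(-2^(1/3)*sqrt(3)*(sqrt(3)*sqrt(27 - 4*sqrt(3)) + 9)^(1/3) + 6/(sqrt(3)*sqrt(27 - 4*sqrt(3)) + 9)^(1/3))/12) + C3*exp(-2^(1/3)*a*(2*sqrt(3)/(sqrt(3)*sqrt(27 - 4*sqrt(3)) + 9)^(1/3) + 2^(1/3)*(sqrt(3)*sqrt(27 - 4*sqrt(3)) + 9)^(1/3))/12)*cos(2^(1/3)*a*(-2^(1/3)*sqrt(3)*(sqrt(3)*sqrt(27 - 4*sqrt(3)) + 9)^(1/3) + 6/(sqrt(3)*sqrt(27 - 4*sqrt(3)) + 9)^(1/3))/12) + C4*exp(2^(1/3)*a*(2*sqrt(3)/(sqrt(3)*sqrt(27 - 4*sqrt(3)) + 9)^(1/3) + 2^(1/3)*(sqrt(3)*sqrt(27 - 4*sqrt(3)) + 9)^(1/3))/6)


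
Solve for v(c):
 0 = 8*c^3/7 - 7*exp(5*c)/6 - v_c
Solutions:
 v(c) = C1 + 2*c^4/7 - 7*exp(5*c)/30


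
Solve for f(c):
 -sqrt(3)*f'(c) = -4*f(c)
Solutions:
 f(c) = C1*exp(4*sqrt(3)*c/3)


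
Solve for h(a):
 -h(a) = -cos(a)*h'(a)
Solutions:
 h(a) = C1*sqrt(sin(a) + 1)/sqrt(sin(a) - 1)
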